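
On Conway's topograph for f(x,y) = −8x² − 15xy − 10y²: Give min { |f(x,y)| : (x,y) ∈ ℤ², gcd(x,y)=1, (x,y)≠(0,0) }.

translate: b→-1 (≡15 mod 16), so (8,15,10)→(8,-1,3)
flip: (8,-1,3)→(3,1,8)
reduced (well bottom): (3,1,8) with a≤c, −a<b≤a
well minimum |f| = |-3| = 3 (negative-definite)

3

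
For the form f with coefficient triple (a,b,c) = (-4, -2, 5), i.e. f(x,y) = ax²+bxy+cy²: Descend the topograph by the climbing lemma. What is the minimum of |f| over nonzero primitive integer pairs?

descent: ρ → (5,2,-4)  [lands on river]
river: ρ → (-4,6,3)
river: ρ → (3,6,-4)
river: ρ → (-4,2,5)
river: ρ → (5,8,-1)
river: ρ → (-1,8,5)
closes: descent 1, river 6
min |a| on river = 1

1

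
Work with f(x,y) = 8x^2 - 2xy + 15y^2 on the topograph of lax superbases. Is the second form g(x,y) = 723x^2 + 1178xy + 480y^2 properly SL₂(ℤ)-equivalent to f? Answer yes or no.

D₁ = -476, D₂ = -476
f: reduced (well bottom): (8,-2,15) with a≤c, −a<b≤a
g: translate: b→-268 (≡1178 mod 1446), so (723,1178,480)→(723,-268,25)
g: flip: (723,-268,25)→(25,268,723)
g: translate: b→18 (≡268 mod 50), so (25,268,723)→(25,18,8)
g: flip: (25,18,8)→(8,-18,25)
g: translate: b→-2 (≡-18 mod 16), so (8,-18,25)→(8,-2,15)
g: reduced (well bottom): (8,-2,15) with a≤c, −a<b≤a
reduced forms (8, -2, 15) vs (8, -2, 15) ⇒ equivalent

yes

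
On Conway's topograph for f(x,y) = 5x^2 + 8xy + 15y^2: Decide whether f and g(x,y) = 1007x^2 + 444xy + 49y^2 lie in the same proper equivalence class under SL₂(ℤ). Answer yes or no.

D₁ = -236, D₂ = -236
f: translate: b→-2 (≡8 mod 10), so (5,8,15)→(5,-2,12)
f: reduced (well bottom): (5,-2,12) with a≤c, −a<b≤a
g: flip: (1007,444,49)→(49,-444,1007)
g: translate: b→46 (≡-444 mod 98), so (49,-444,1007)→(49,46,12)
g: flip: (49,46,12)→(12,-46,49)
g: translate: b→2 (≡-46 mod 24), so (12,-46,49)→(12,2,5)
g: flip: (12,2,5)→(5,-2,12)
g: reduced (well bottom): (5,-2,12) with a≤c, −a<b≤a
reduced forms (5, -2, 12) vs (5, -2, 12) ⇒ equivalent

yes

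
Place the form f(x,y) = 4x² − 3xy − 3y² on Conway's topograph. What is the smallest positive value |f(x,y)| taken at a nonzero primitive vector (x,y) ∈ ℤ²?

descent: ρ → (-3,3,4)  [lands on river]
river: ρ → (4,5,-2)
river: ρ → (-2,7,1)
river: ρ → (1,7,-2)
river: ρ → (-2,5,4)
river: ρ → (4,3,-3)
closes: descent 1, river 6
min |a| on river = 1

1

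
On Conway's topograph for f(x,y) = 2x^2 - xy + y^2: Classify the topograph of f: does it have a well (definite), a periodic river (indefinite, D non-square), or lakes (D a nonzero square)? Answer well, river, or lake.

D = b²−4ac = (-1)² − 4·2·1 = -7
D < 0 ⇒ definite ⇒ every region one sign ⇒ single well

well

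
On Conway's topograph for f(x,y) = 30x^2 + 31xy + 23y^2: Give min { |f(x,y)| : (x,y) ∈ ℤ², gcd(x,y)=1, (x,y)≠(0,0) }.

translate: b→-29 (≡31 mod 60), so (30,31,23)→(30,-29,22)
flip: (30,-29,22)→(22,29,30)
translate: b→-15 (≡29 mod 44), so (22,29,30)→(22,-15,23)
reduced (well bottom): (22,-15,23) with a≤c, −a<b≤a
well minimum = a = 22

22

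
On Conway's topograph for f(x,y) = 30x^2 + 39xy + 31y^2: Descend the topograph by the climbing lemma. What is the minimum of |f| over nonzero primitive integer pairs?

translate: b→-21 (≡39 mod 60), so (30,39,31)→(30,-21,22)
flip: (30,-21,22)→(22,21,30)
reduced (well bottom): (22,21,30) with a≤c, −a<b≤a
well minimum = a = 22

22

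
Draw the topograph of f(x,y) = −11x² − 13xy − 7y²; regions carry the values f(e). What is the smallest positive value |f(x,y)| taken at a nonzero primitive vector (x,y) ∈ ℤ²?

translate: b→-9 (≡13 mod 22), so (11,13,7)→(11,-9,5)
flip: (11,-9,5)→(5,9,11)
translate: b→-1 (≡9 mod 10), so (5,9,11)→(5,-1,7)
reduced (well bottom): (5,-1,7) with a≤c, −a<b≤a
well minimum |f| = |-5| = 5 (negative-definite)

5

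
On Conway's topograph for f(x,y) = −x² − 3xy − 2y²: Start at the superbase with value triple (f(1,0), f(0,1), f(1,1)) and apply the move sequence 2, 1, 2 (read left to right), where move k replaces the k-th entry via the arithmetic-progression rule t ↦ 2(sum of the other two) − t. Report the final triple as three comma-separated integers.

start (-1,-2,-6) = (f(1,0),f(0,1),f(1,1))
replace slot 2: 2·((-1)+(-6)) − (-2) = -12 → (-1,-12,-6)
replace slot 1: 2·((-12)+(-6)) − (-1) = -35 → (-35,-12,-6)
replace slot 2: 2·((-35)+(-6)) − (-12) = -70 → (-35,-70,-6)

-35,-70,-6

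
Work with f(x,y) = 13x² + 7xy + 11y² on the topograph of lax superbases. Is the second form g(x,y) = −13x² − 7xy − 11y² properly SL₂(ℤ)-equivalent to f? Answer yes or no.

D₁ = -523, D₂ = -523
f: flip: (13,7,11)→(11,-7,13)
f: reduced (well bottom): (11,-7,13) with a≤c, −a<b≤a
g is negative-definite; reduce −g:
−g: flip: (13,7,11)→(11,-7,13)
−g: reduced (well bottom): (11,-7,13) with a≤c, −a<b≤a
flip sign back: reduced form of g is (-11,7,-13)
reduced forms (11, -7, 13) vs (-11, 7, -13) ⇒ inequivalent

no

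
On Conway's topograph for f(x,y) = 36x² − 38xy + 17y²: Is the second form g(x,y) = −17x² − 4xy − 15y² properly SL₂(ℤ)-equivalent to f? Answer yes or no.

D₁ = -1004, D₂ = -1004
f: translate: b→34 (≡-38 mod 72), so (36,-38,17)→(36,34,15)
f: flip: (36,34,15)→(15,-34,36)
f: translate: b→-4 (≡-34 mod 30), so (15,-34,36)→(15,-4,17)
f: reduced (well bottom): (15,-4,17) with a≤c, −a<b≤a
g is negative-definite; reduce −g:
−g: flip: (17,4,15)→(15,-4,17)
−g: reduced (well bottom): (15,-4,17) with a≤c, −a<b≤a
flip sign back: reduced form of g is (-15,4,-17)
reduced forms (15, -4, 17) vs (-15, 4, -17) ⇒ inequivalent

no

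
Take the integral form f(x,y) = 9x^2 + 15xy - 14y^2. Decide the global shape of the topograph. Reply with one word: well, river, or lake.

D = b²−4ac = 15² − 4·9·(-14) = 729
D = 27² is a perfect square ⇒ form factors over ℤ ⇒ lakes

lake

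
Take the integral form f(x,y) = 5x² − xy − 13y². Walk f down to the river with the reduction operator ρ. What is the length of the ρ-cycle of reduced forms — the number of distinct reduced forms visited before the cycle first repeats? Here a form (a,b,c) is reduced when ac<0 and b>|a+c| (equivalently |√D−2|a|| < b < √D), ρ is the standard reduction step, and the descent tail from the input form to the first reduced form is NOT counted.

D = 261, ⌊√D⌋ = 16
descent: ρ → (-13,1,5)
descent: ρ → (5,9,-9)  [lands on river]
river: ρ → (-9,9,5)
river: ρ → (5,11,-7)
river: ρ → (-7,3,9)
river: ρ → (9,15,-1)
river: ρ → (-1,15,9)
river: ρ → (9,3,-7)
river: ρ → (-7,11,5)
ρ-cycle length = 8 (tail of 2 descent steps not counted)

8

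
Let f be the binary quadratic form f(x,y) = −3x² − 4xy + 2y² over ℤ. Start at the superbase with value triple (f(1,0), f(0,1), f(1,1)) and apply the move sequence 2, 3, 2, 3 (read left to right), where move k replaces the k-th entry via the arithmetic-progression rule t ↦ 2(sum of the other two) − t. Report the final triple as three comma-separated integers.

start (-3,2,-5) = (f(1,0),f(0,1),f(1,1))
replace slot 2: 2·((-3)+(-5)) − 2 = -18 → (-3,-18,-5)
replace slot 3: 2·((-3)+(-18)) − (-5) = -37 → (-3,-18,-37)
replace slot 2: 2·((-3)+(-37)) − (-18) = -62 → (-3,-62,-37)
replace slot 3: 2·((-3)+(-62)) − (-37) = -93 → (-3,-62,-93)

-3,-62,-93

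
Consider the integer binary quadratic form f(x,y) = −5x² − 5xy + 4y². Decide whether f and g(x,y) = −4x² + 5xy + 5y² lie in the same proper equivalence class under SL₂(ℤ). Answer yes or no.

D₁ = 105, D₂ = 105
river cycle of f (length 6): (4, 5, -5), (-5, 5, 4), (4, 3, -6), (-6, 9, 1), (1, 9, -6), (-6, 3, 4)
river cycle of g (length 6): (5, 5, -4), (-4, 3, 6), (6, 9, -1), (-1, 9, 6), (6, 3, -4), (-4, 5, 5)
cycles differ ⇒ inequivalent

no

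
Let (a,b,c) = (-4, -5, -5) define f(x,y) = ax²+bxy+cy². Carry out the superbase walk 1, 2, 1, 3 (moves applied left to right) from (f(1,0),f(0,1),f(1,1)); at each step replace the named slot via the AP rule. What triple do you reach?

start (-4,-5,-14) = (f(1,0),f(0,1),f(1,1))
replace slot 1: 2·((-5)+(-14)) − (-4) = -34 → (-34,-5,-14)
replace slot 2: 2·((-34)+(-14)) − (-5) = -91 → (-34,-91,-14)
replace slot 1: 2·((-91)+(-14)) − (-34) = -176 → (-176,-91,-14)
replace slot 3: 2·((-176)+(-91)) − (-14) = -520 → (-176,-91,-520)

-176,-91,-520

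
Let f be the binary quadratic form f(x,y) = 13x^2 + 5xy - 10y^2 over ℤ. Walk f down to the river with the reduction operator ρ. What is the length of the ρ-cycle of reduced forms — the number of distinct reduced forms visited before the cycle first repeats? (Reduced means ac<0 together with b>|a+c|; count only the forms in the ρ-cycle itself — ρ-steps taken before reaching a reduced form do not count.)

D = 545, ⌊√D⌋ = 23
river: ρ → (-10,15,8)
river: ρ → (8,17,-8)
river: ρ → (-8,15,10)
river: ρ → (10,5,-13)
river: ρ → (-13,21,2)
river: ρ → (2,23,-2)
river: ρ → (-2,21,13)
river: ρ → (13,5,-10)
ρ-cycle length = 8 (tail of 0 descent steps not counted)

8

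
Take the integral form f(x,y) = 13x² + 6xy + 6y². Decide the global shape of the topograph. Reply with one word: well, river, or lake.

D = b²−4ac = 6² − 4·13·6 = -276
D < 0 ⇒ definite ⇒ every region one sign ⇒ single well

well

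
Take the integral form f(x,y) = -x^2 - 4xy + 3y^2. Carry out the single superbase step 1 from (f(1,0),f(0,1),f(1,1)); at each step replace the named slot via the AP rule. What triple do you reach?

start (-1,3,-2) = (f(1,0),f(0,1),f(1,1))
replace slot 1: 2·(3+(-2)) − (-1) = 3 → (3,3,-2)

3,3,-2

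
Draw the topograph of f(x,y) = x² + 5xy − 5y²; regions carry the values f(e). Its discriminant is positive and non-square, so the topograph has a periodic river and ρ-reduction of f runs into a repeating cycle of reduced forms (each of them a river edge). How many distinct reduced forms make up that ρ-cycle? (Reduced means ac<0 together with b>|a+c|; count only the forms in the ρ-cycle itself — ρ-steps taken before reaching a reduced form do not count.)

D = 45, ⌊√D⌋ = 6
river: ρ → (-5,5,1)
river: ρ → (1,5,-5)
ρ-cycle length = 2 (tail of 0 descent steps not counted)

2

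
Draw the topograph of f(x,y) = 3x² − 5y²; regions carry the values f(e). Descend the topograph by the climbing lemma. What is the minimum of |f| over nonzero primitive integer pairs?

descent: ρ → (-5,0,3)
descent: ρ → (3,6,-2)  [lands on river]
river: ρ → (-2,6,3)
closes: descent 2, river 2
min |a| on river = 2

2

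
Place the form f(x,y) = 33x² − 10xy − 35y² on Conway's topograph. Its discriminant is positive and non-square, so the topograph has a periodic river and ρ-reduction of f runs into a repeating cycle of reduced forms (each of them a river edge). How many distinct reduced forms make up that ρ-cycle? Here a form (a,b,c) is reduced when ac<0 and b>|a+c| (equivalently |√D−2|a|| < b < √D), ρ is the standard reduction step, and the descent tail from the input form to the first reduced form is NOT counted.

D = 4720, ⌊√D⌋ = 68
descent: ρ → (-35,10,33)  [lands on river]
river: ρ → (33,56,-12)
river: ρ → (-12,64,13)
river: ρ → (13,66,-7)
river: ρ → (-7,60,40)
river: ρ → (40,20,-27)
river: ρ → (-27,34,33)
river: ρ → (33,32,-28)
river: ρ → (-28,24,37)
river: ρ → (37,50,-15)
river: ρ → (-15,40,52)
river: ρ → (52,64,-3)
river: ρ → (-3,68,8)
river: ρ → (8,60,-35)
ρ-cycle length = 14 (tail of 1 descent step not counted)

14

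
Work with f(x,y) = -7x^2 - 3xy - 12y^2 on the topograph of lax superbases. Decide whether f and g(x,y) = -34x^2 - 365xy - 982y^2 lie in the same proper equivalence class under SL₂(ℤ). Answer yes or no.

D₁ = -327, D₂ = -327
f is negative-definite; reduce −f:
−f: reduced (well bottom): (7,3,12) with a≤c, −a<b≤a
flip sign back: reduced form of f is (-7,-3,-12)
g is negative-definite; reduce −g:
−g: translate: b→25 (≡365 mod 68), so (34,365,982)→(34,25,7)
−g: flip: (34,25,7)→(7,-25,34)
−g: translate: b→3 (≡-25 mod 14), so (7,-25,34)→(7,3,12)
−g: reduced (well bottom): (7,3,12) with a≤c, −a<b≤a
flip sign back: reduced form of g is (-7,-3,-12)
reduced forms (-7, -3, -12) vs (-7, -3, -12) ⇒ equivalent

yes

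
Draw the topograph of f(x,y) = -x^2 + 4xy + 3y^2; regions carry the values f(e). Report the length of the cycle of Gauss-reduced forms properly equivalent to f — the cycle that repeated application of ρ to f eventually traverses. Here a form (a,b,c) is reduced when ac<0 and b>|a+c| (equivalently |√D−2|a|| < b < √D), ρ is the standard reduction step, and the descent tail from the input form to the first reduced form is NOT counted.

D = 28, ⌊√D⌋ = 5
river: ρ → (3,2,-2)
river: ρ → (-2,2,3)
river: ρ → (3,4,-1)
river: ρ → (-1,4,3)
ρ-cycle length = 4 (tail of 0 descent steps not counted)

4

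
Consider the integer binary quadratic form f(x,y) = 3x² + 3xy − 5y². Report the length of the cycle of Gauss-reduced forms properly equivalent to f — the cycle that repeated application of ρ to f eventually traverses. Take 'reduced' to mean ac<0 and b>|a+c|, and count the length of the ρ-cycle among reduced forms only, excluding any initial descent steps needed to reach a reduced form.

D = 69, ⌊√D⌋ = 8
river: ρ → (-5,7,1)
river: ρ → (1,7,-5)
river: ρ → (-5,3,3)
river: ρ → (3,3,-5)
ρ-cycle length = 4 (tail of 0 descent steps not counted)

4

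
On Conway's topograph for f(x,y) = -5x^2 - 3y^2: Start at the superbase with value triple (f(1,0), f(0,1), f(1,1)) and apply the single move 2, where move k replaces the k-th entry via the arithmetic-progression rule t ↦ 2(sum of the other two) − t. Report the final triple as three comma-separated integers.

start (-5,-3,-8) = (f(1,0),f(0,1),f(1,1))
replace slot 2: 2·((-5)+(-8)) − (-3) = -23 → (-5,-23,-8)

-5,-23,-8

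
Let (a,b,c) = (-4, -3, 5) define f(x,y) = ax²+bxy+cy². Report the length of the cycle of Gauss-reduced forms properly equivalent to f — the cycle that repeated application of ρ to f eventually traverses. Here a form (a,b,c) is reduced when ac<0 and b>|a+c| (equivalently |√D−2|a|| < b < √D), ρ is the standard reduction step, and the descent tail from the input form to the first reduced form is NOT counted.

D = 89, ⌊√D⌋ = 9
descent: ρ → (5,3,-4)  [lands on river]
river: ρ → (-4,5,4)
river: ρ → (4,3,-5)
river: ρ → (-5,7,2)
river: ρ → (2,9,-1)
river: ρ → (-1,9,2)
river: ρ → (2,7,-5)
river: ρ → (-5,3,4)
river: ρ → (4,5,-4)
river: ρ → (-4,3,5)
river: ρ → (5,7,-2)
river: ρ → (-2,9,1)
river: ρ → (1,9,-2)
river: ρ → (-2,7,5)
ρ-cycle length = 14 (tail of 1 descent step not counted)

14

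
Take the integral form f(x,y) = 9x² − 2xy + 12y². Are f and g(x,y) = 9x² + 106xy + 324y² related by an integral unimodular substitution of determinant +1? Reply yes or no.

D₁ = -428, D₂ = -428
f: reduced (well bottom): (9,-2,12) with a≤c, −a<b≤a
g: translate: b→-2 (≡106 mod 18), so (9,106,324)→(9,-2,12)
g: reduced (well bottom): (9,-2,12) with a≤c, −a<b≤a
reduced forms (9, -2, 12) vs (9, -2, 12) ⇒ equivalent

yes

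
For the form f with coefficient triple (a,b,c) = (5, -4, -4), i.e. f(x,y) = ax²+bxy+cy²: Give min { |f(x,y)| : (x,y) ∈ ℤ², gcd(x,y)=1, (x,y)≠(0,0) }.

descent: ρ → (-4,4,5)  [lands on river]
river: ρ → (5,6,-3)
river: ρ → (-3,6,5)
river: ρ → (5,4,-4)
closes: descent 1, river 4
min |a| on river = 3

3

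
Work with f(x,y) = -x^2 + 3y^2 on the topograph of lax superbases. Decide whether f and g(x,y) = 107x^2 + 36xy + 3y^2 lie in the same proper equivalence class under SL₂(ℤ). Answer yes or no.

D₁ = 12, D₂ = 12
river cycle of f (length 2): (-1, 2, 2), (2, 2, -1)
river cycle of g (length 2): (-1, 2, 2), (2, 2, -1)
cycles coincide ⇒ equivalent

yes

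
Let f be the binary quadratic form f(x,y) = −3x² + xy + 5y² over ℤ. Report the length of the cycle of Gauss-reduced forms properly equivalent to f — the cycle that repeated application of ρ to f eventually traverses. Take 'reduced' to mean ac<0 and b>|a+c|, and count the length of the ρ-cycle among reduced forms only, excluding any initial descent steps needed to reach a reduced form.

D = 61, ⌊√D⌋ = 7
descent: ρ → (5,-1,-3)
descent: ρ → (-3,7,1)  [lands on river]
river: ρ → (1,7,-3)
river: ρ → (-3,5,3)
river: ρ → (3,7,-1)
river: ρ → (-1,7,3)
river: ρ → (3,5,-3)
ρ-cycle length = 6 (tail of 2 descent steps not counted)

6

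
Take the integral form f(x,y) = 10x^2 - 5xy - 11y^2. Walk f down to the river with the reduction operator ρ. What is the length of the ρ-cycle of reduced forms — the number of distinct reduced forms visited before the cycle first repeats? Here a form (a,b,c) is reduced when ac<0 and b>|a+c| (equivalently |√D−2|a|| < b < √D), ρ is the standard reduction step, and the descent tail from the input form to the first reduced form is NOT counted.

D = 465, ⌊√D⌋ = 21
descent: ρ → (-11,5,10)  [lands on river]
river: ρ → (10,15,-6)
river: ρ → (-6,21,1)
river: ρ → (1,21,-6)
river: ρ → (-6,15,10)
river: ρ → (10,5,-11)
river: ρ → (-11,17,4)
river: ρ → (4,15,-15)
river: ρ → (-15,15,4)
river: ρ → (4,17,-11)
ρ-cycle length = 10 (tail of 1 descent step not counted)

10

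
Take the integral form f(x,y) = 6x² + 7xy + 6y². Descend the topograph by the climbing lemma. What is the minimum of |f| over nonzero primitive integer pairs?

translate: b→-5 (≡7 mod 12), so (6,7,6)→(6,-5,5)
flip: (6,-5,5)→(5,5,6)
reduced (well bottom): (5,5,6) with a≤c, −a<b≤a
well minimum = a = 5

5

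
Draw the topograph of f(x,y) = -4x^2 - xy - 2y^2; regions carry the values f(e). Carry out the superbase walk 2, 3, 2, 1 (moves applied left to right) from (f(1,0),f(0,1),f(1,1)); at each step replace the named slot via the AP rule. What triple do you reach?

start (-4,-2,-7) = (f(1,0),f(0,1),f(1,1))
replace slot 2: 2·((-4)+(-7)) − (-2) = -20 → (-4,-20,-7)
replace slot 3: 2·((-4)+(-20)) − (-7) = -41 → (-4,-20,-41)
replace slot 2: 2·((-4)+(-41)) − (-20) = -70 → (-4,-70,-41)
replace slot 1: 2·((-70)+(-41)) − (-4) = -218 → (-218,-70,-41)

-218,-70,-41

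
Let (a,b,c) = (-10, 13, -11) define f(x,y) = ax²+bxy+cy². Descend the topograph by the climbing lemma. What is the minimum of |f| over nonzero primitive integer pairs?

translate: b→7 (≡-13 mod 20), so (10,-13,11)→(10,7,8)
flip: (10,7,8)→(8,-7,10)
reduced (well bottom): (8,-7,10) with a≤c, −a<b≤a
well minimum |f| = |-8| = 8 (negative-definite)

8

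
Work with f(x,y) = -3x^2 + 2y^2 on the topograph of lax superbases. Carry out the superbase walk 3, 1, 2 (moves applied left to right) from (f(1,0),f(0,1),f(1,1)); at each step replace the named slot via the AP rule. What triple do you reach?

start (-3,2,-1) = (f(1,0),f(0,1),f(1,1))
replace slot 3: 2·((-3)+2) − (-1) = -1 → (-3,2,-1)
replace slot 1: 2·(2+(-1)) − (-3) = 5 → (5,2,-1)
replace slot 2: 2·(5+(-1)) − 2 = 6 → (5,6,-1)

5,6,-1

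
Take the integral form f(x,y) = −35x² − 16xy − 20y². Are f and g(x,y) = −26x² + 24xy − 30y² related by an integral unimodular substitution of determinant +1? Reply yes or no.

D₁ = -2544, D₂ = -2544
f is negative-definite; reduce −f:
−f: flip: (35,16,20)→(20,-16,35)
−f: reduced (well bottom): (20,-16,35) with a≤c, −a<b≤a
flip sign back: reduced form of f is (-20,16,-35)
g is negative-definite; reduce −g:
−g: reduced (well bottom): (26,-24,30) with a≤c, −a<b≤a
flip sign back: reduced form of g is (-26,24,-30)
reduced forms (-20, 16, -35) vs (-26, 24, -30) ⇒ inequivalent

no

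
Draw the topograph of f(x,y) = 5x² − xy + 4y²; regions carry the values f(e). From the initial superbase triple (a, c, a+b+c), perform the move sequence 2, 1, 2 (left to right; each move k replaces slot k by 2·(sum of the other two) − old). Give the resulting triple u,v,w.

start (5,4,8) = (f(1,0),f(0,1),f(1,1))
replace slot 2: 2·(5+8) − 4 = 22 → (5,22,8)
replace slot 1: 2·(22+8) − 5 = 55 → (55,22,8)
replace slot 2: 2·(55+8) − 22 = 104 → (55,104,8)

55,104,8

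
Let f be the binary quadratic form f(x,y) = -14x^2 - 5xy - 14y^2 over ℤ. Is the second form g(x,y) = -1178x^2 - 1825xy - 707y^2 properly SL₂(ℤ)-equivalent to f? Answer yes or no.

D₁ = -759, D₂ = -759
f is negative-definite; reduce −f:
−f: reduced (well bottom): (14,5,14) with a≤c, −a<b≤a
flip sign back: reduced form of f is (-14,-5,-14)
g is negative-definite; reduce −g:
−g: translate: b→-531 (≡1825 mod 2356), so (1178,1825,707)→(1178,-531,60)
−g: flip: (1178,-531,60)→(60,531,1178)
−g: translate: b→51 (≡531 mod 120), so (60,531,1178)→(60,51,14)
−g: flip: (60,51,14)→(14,-51,60)
−g: translate: b→5 (≡-51 mod 28), so (14,-51,60)→(14,5,14)
−g: reduced (well bottom): (14,5,14) with a≤c, −a<b≤a
flip sign back: reduced form of g is (-14,-5,-14)
reduced forms (-14, -5, -14) vs (-14, -5, -14) ⇒ equivalent

yes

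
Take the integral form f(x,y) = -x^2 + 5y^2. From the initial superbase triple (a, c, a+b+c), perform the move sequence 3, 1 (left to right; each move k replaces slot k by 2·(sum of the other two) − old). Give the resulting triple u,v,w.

start (-1,5,4) = (f(1,0),f(0,1),f(1,1))
replace slot 3: 2·((-1)+5) − 4 = 4 → (-1,5,4)
replace slot 1: 2·(5+4) − (-1) = 19 → (19,5,4)

19,5,4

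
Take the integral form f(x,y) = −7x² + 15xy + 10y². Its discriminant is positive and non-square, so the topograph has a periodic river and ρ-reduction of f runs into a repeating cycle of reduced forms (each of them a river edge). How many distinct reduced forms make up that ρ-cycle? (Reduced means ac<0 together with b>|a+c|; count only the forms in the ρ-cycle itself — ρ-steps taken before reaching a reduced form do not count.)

D = 505, ⌊√D⌋ = 22
river: ρ → (10,5,-12)
river: ρ → (-12,19,3)
river: ρ → (3,17,-18)
river: ρ → (-18,19,2)
river: ρ → (2,21,-8)
river: ρ → (-8,11,12)
river: ρ → (12,13,-7)
river: ρ → (-7,15,10)
ρ-cycle length = 8 (tail of 0 descent steps not counted)

8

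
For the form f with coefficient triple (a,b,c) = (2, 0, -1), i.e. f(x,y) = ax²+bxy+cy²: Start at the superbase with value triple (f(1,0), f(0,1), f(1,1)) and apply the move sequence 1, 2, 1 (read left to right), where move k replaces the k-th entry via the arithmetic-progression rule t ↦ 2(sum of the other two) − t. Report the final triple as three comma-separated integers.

start (2,-1,1) = (f(1,0),f(0,1),f(1,1))
replace slot 1: 2·((-1)+1) − 2 = -2 → (-2,-1,1)
replace slot 2: 2·((-2)+1) − (-1) = -1 → (-2,-1,1)
replace slot 1: 2·((-1)+1) − (-2) = 2 → (2,-1,1)

2,-1,1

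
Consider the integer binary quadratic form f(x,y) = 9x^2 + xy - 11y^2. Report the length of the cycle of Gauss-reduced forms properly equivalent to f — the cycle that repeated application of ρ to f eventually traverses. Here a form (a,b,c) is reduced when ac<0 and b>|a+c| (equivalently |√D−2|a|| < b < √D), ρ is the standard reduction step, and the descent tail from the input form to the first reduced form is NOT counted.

D = 397, ⌊√D⌋ = 19
descent: ρ → (-11,-1,9)
descent: ρ → (9,19,-1)  [lands on river]
river: ρ → (-1,19,9)
river: ρ → (9,17,-3)
river: ρ → (-3,19,3)
river: ρ → (3,17,-9)
river: ρ → (-9,19,1)
river: ρ → (1,19,-9)
river: ρ → (-9,17,3)
river: ρ → (3,19,-3)
river: ρ → (-3,17,9)
ρ-cycle length = 10 (tail of 2 descent steps not counted)

10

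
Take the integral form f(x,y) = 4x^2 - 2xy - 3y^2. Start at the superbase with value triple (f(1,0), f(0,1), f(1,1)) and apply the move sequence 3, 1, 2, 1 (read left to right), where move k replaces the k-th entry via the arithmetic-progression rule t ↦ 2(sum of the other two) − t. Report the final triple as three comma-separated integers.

start (4,-3,-1) = (f(1,0),f(0,1),f(1,1))
replace slot 3: 2·(4+(-3)) − (-1) = 3 → (4,-3,3)
replace slot 1: 2·((-3)+3) − 4 = -4 → (-4,-3,3)
replace slot 2: 2·((-4)+3) − (-3) = 1 → (-4,1,3)
replace slot 1: 2·(1+3) − (-4) = 12 → (12,1,3)

12,1,3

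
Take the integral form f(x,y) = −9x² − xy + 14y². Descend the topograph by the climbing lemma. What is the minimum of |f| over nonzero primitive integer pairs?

descent: ρ → (14,1,-9)
descent: ρ → (-9,17,6)  [lands on river]
river: ρ → (6,19,-6)
river: ρ → (-6,17,9)
river: ρ → (9,19,-4)
river: ρ → (-4,21,4)
river: ρ → (4,19,-9)
closes: descent 2, river 6
min |a| on river = 4

4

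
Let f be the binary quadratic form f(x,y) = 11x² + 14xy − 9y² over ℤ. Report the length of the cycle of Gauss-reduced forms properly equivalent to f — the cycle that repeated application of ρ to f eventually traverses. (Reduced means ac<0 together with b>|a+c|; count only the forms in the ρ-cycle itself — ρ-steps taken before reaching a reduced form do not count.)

D = 592, ⌊√D⌋ = 24
river: ρ → (-9,22,3)
river: ρ → (3,20,-16)
river: ρ → (-16,12,7)
river: ρ → (7,16,-12)
river: ρ → (-12,8,11)
river: ρ → (11,14,-9)
ρ-cycle length = 6 (tail of 0 descent steps not counted)

6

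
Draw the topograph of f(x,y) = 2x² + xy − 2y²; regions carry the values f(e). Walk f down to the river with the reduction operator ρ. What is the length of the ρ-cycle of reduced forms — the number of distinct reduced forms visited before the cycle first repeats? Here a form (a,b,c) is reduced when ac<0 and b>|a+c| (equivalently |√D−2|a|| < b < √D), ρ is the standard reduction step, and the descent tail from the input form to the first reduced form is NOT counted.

D = 17, ⌊√D⌋ = 4
river: ρ → (-2,3,1)
river: ρ → (1,3,-2)
river: ρ → (-2,1,2)
river: ρ → (2,3,-1)
river: ρ → (-1,3,2)
river: ρ → (2,1,-2)
ρ-cycle length = 6 (tail of 0 descent steps not counted)

6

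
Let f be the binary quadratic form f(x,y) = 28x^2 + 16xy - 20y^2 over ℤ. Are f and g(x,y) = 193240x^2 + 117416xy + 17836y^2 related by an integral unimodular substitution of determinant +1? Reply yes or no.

D₁ = 2496, D₂ = 2496
river cycle of f (length 6): (-20, 24, 24), (24, 24, -20), (-20, 16, 28), (28, 40, -8), (-8, 40, 28), (28, 16, -20)
river cycle of g (length 6): (28, 16, -20), (-20, 24, 24), (24, 24, -20), (-20, 16, 28), (28, 40, -8), (-8, 40, 28)
cycles coincide ⇒ equivalent

yes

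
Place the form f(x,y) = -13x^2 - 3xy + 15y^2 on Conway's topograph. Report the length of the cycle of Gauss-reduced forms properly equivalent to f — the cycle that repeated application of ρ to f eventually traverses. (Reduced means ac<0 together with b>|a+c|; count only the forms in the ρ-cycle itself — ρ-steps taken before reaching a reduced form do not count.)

D = 789, ⌊√D⌋ = 28
descent: ρ → (15,3,-13)  [lands on river]
river: ρ → (-13,23,5)
river: ρ → (5,27,-3)
river: ρ → (-3,27,5)
river: ρ → (5,23,-13)
river: ρ → (-13,3,15)
river: ρ → (15,27,-1)
river: ρ → (-1,27,15)
ρ-cycle length = 8 (tail of 1 descent step not counted)

8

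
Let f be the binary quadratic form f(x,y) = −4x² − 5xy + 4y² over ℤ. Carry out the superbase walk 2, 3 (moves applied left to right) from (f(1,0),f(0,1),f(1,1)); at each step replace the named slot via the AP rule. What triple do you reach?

start (-4,4,-5) = (f(1,0),f(0,1),f(1,1))
replace slot 2: 2·((-4)+(-5)) − 4 = -22 → (-4,-22,-5)
replace slot 3: 2·((-4)+(-22)) − (-5) = -47 → (-4,-22,-47)

-4,-22,-47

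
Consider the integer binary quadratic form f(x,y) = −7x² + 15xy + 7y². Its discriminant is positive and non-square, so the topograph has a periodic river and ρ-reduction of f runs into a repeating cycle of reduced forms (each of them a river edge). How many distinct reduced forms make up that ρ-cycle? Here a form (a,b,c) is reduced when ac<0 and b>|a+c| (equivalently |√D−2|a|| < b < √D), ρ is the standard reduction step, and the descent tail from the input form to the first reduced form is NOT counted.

D = 421, ⌊√D⌋ = 20
river: ρ → (7,13,-9)
river: ρ → (-9,5,11)
river: ρ → (11,17,-3)
river: ρ → (-3,19,5)
river: ρ → (5,11,-15)
river: ρ → (-15,19,1)
river: ρ → (1,19,-15)
river: ρ → (-15,11,5)
river: ρ → (5,19,-3)
river: ρ → (-3,17,11)
river: ρ → (11,5,-9)
river: ρ → (-9,13,7)
river: ρ → (7,15,-7)
river: ρ → (-7,13,9)
river: ρ → (9,5,-11)
river: ρ → (-11,17,3)
river: ρ → (3,19,-5)
river: ρ → (-5,11,15)
river: ρ → (15,19,-1)
river: ρ → (-1,19,15)
river: ρ → (15,11,-5)
river: ρ → (-5,19,3)
river: ρ → (3,17,-11)
river: ρ → (-11,5,9)
river: ρ → (9,13,-7)
river: ρ → (-7,15,7)
ρ-cycle length = 26 (tail of 0 descent steps not counted)

26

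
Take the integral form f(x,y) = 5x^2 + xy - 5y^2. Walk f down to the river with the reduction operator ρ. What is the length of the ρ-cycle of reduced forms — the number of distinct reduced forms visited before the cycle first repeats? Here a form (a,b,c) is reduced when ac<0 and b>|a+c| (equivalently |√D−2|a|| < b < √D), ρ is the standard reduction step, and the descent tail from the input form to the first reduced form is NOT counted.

D = 101, ⌊√D⌋ = 10
river: ρ → (-5,9,1)
river: ρ → (1,9,-5)
river: ρ → (-5,1,5)
river: ρ → (5,9,-1)
river: ρ → (-1,9,5)
river: ρ → (5,1,-5)
ρ-cycle length = 6 (tail of 0 descent steps not counted)

6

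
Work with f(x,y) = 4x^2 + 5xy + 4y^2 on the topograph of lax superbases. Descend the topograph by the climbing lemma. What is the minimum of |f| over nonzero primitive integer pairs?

translate: b→-3 (≡5 mod 8), so (4,5,4)→(4,-3,3)
flip: (4,-3,3)→(3,3,4)
reduced (well bottom): (3,3,4) with a≤c, −a<b≤a
well minimum = a = 3

3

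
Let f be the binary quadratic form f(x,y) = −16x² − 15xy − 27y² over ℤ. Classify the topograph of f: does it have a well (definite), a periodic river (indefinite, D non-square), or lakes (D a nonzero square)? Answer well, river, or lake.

D = b²−4ac = (-15)² − 4·(-16)·(-27) = -1503
D < 0 ⇒ definite ⇒ every region one sign ⇒ single well

well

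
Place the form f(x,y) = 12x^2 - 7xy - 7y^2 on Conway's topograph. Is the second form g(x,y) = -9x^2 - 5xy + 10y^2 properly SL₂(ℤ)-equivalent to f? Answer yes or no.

D₁ = 385, D₂ = 385
river cycle of f (length 10): (-7, 7, 12), (12, 17, -2), (-2, 19, 3), (3, 17, -8), (-8, 15, 5), (5, 15, -8), (-8, 17, 3), (3, 19, -2), (-2, 17, 12), (12, 7, -7)
river cycle of g (length 12): (10, 5, -9), (-9, 13, 6), (6, 11, -11), (-11, 11, 6), (6, 13, -9), (-9, 5, 10), (10, 15, -4), (-4, 17, 6), (6, 19, -1), (-1, 19, 6), … (2 more)
cycles differ ⇒ inequivalent

no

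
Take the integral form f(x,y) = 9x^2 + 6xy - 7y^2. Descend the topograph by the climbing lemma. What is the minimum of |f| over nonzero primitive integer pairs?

river: ρ → (-7,8,8)
river: ρ → (8,8,-7)
river: ρ → (-7,6,9)
river: ρ → (9,12,-4)
river: ρ → (-4,12,9)
river: ρ → (9,6,-7)
closes: descent 0, river 6
min |a| on river = 4

4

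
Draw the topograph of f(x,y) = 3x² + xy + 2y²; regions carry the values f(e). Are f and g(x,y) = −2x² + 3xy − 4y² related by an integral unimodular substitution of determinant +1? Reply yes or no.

D₁ = -23, D₂ = -23
f: flip: (3,1,2)→(2,-1,3)
f: reduced (well bottom): (2,-1,3) with a≤c, −a<b≤a
g is negative-definite; reduce −g:
−g: translate: b→1 (≡-3 mod 4), so (2,-3,4)→(2,1,3)
−g: reduced (well bottom): (2,1,3) with a≤c, −a<b≤a
flip sign back: reduced form of g is (-2,-1,-3)
reduced forms (2, -1, 3) vs (-2, -1, -3) ⇒ inequivalent

no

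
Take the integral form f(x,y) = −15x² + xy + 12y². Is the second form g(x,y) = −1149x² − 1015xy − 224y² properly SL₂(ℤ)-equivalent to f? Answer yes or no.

D₁ = 721, D₂ = 721
river cycle of f (length 36): (12, 23, -4), (-4, 25, 6), (6, 23, -8), (-8, 25, 3), (3, 23, -16), (-16, 9, 10), (10, 11, -15), (-15, 19, 6), (6, 17, -18), (-18, 19, 5), … (26 more)
river cycle of g (length 36): (12, 23, -4), (-4, 25, 6), (6, 23, -8), (-8, 25, 3), (3, 23, -16), (-16, 9, 10), (10, 11, -15), (-15, 19, 6), (6, 17, -18), (-18, 19, 5), … (26 more)
cycles coincide ⇒ equivalent

yes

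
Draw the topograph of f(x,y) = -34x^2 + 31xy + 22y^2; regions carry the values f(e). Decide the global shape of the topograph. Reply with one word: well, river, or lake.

D = b²−4ac = 31² − 4·(-34)·22 = 3953
D > 0 non-square ⇒ indefinite ⇒ periodic river

river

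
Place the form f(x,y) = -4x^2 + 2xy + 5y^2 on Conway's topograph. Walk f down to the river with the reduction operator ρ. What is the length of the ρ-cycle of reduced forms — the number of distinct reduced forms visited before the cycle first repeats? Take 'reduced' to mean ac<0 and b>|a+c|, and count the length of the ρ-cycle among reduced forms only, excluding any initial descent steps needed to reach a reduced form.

D = 84, ⌊√D⌋ = 9
river: ρ → (5,8,-1)
river: ρ → (-1,8,5)
river: ρ → (5,2,-4)
river: ρ → (-4,6,3)
river: ρ → (3,6,-4)
river: ρ → (-4,2,5)
ρ-cycle length = 6 (tail of 0 descent steps not counted)

6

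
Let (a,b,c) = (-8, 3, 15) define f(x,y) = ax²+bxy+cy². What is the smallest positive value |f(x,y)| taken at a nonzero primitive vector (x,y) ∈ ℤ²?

descent: ρ → (15,-3,-8)
descent: ρ → (-8,19,4)  [lands on river]
river: ρ → (4,21,-3)
river: ρ → (-3,21,4)
river: ρ → (4,19,-8)
river: ρ → (-8,13,10)
river: ρ → (10,7,-11)
river: ρ → (-11,15,6)
river: ρ → (6,21,-2)
river: ρ → (-2,19,16)
river: ρ → (16,13,-5)
river: ρ → (-5,17,10)
river: ρ → (10,3,-12)
river: ρ → (-12,21,1)
river: ρ → (1,21,-12)
river: ρ → (-12,3,10)
river: ρ → (10,17,-5)
river: ρ → (-5,13,16)
river: ρ → (16,19,-2)
river: ρ → (-2,21,6)
river: ρ → (6,15,-11)
river: ρ → (-11,7,10)
river: ρ → (10,13,-8)
closes: descent 2, river 22
min |a| on river = 1

1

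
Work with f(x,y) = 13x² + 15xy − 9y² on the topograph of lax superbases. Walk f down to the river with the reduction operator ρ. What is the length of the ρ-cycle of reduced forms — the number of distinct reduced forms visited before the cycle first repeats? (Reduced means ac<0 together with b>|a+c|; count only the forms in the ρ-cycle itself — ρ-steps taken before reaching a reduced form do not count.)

D = 693, ⌊√D⌋ = 26
river: ρ → (-9,21,7)
river: ρ → (7,21,-9)
river: ρ → (-9,15,13)
river: ρ → (13,11,-11)
river: ρ → (-11,11,13)
river: ρ → (13,15,-9)
ρ-cycle length = 6 (tail of 0 descent steps not counted)

6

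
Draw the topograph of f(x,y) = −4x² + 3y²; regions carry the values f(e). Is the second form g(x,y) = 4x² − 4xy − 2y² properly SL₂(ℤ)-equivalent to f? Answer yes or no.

D₁ = 48, D₂ = 48
river cycle of f (length 2): (3, 6, -1), (-1, 6, 3)
river cycle of g (length 2): (-2, 4, 4), (4, 4, -2)
cycles differ ⇒ inequivalent

no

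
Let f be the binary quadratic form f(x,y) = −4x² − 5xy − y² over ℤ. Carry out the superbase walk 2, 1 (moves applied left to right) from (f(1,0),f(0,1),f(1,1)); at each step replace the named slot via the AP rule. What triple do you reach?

start (-4,-1,-10) = (f(1,0),f(0,1),f(1,1))
replace slot 2: 2·((-4)+(-10)) − (-1) = -27 → (-4,-27,-10)
replace slot 1: 2·((-27)+(-10)) − (-4) = -70 → (-70,-27,-10)

-70,-27,-10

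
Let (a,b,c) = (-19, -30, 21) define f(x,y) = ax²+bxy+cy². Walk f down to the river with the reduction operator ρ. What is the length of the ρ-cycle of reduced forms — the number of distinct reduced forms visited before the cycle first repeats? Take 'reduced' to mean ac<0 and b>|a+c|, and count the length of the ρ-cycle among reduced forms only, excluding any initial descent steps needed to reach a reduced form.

D = 2496, ⌊√D⌋ = 49
descent: ρ → (21,30,-19)  [lands on river]
river: ρ → (-19,46,5)
river: ρ → (5,44,-28)
river: ρ → (-28,12,21)
ρ-cycle length = 4 (tail of 1 descent step not counted)

4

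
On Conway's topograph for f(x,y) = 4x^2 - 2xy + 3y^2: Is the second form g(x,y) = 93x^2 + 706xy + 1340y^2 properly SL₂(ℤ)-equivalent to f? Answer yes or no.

D₁ = -44, D₂ = -44
f: flip: (4,-2,3)→(3,2,4)
f: reduced (well bottom): (3,2,4) with a≤c, −a<b≤a
g: translate: b→-38 (≡706 mod 186), so (93,706,1340)→(93,-38,4)
g: flip: (93,-38,4)→(4,38,93)
g: translate: b→-2 (≡38 mod 8), so (4,38,93)→(4,-2,3)
g: flip: (4,-2,3)→(3,2,4)
g: reduced (well bottom): (3,2,4) with a≤c, −a<b≤a
reduced forms (3, 2, 4) vs (3, 2, 4) ⇒ equivalent

yes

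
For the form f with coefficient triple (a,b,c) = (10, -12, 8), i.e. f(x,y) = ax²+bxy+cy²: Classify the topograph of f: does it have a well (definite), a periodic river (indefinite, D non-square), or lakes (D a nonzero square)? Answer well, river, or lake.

D = b²−4ac = (-12)² − 4·10·8 = -176
D < 0 ⇒ definite ⇒ every region one sign ⇒ single well

well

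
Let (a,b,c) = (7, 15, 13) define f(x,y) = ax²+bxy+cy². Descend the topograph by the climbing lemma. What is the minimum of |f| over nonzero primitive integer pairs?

translate: b→1 (≡15 mod 14), so (7,15,13)→(7,1,5)
flip: (7,1,5)→(5,-1,7)
reduced (well bottom): (5,-1,7) with a≤c, −a<b≤a
well minimum = a = 5

5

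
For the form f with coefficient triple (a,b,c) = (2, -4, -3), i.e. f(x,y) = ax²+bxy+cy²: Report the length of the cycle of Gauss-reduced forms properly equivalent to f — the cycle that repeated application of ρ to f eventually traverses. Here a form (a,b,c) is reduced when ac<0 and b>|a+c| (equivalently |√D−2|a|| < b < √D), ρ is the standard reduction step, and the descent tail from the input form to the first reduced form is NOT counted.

D = 40, ⌊√D⌋ = 6
descent: ρ → (-3,4,2)  [lands on river]
river: ρ → (2,4,-3)
river: ρ → (-3,2,3)
river: ρ → (3,4,-2)
river: ρ → (-2,4,3)
river: ρ → (3,2,-3)
ρ-cycle length = 6 (tail of 1 descent step not counted)

6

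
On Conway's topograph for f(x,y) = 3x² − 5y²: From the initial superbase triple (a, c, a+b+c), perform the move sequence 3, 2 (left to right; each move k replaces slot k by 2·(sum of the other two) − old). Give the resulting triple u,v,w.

start (3,-5,-2) = (f(1,0),f(0,1),f(1,1))
replace slot 3: 2·(3+(-5)) − (-2) = -2 → (3,-5,-2)
replace slot 2: 2·(3+(-2)) − (-5) = 7 → (3,7,-2)

3,7,-2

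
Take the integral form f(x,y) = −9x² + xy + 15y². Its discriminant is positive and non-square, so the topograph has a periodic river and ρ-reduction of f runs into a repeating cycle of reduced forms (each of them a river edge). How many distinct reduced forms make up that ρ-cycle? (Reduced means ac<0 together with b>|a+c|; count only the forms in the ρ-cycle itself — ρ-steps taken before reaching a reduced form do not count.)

D = 541, ⌊√D⌋ = 23
descent: ρ → (15,-1,-9)
descent: ρ → (-9,19,5)  [lands on river]
river: ρ → (5,21,-5)
river: ρ → (-5,19,9)
river: ρ → (9,17,-7)
river: ρ → (-7,11,15)
river: ρ → (15,19,-3)
river: ρ → (-3,23,1)
river: ρ → (1,23,-3)
river: ρ → (-3,19,15)
river: ρ → (15,11,-7)
river: ρ → (-7,17,9)
river: ρ → (9,19,-5)
river: ρ → (-5,21,5)
river: ρ → (5,19,-9)
river: ρ → (-9,17,7)
river: ρ → (7,11,-15)
river: ρ → (-15,19,3)
river: ρ → (3,23,-1)
river: ρ → (-1,23,3)
river: ρ → (3,19,-15)
river: ρ → (-15,11,7)
river: ρ → (7,17,-9)
ρ-cycle length = 22 (tail of 2 descent steps not counted)

22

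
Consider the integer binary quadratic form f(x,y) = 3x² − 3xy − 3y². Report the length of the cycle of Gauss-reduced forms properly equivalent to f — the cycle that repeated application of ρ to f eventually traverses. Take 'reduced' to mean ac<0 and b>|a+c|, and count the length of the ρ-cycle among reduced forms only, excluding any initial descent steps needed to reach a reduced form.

D = 45, ⌊√D⌋ = 6
descent: ρ → (-3,3,3)  [lands on river]
river: ρ → (3,3,-3)
ρ-cycle length = 2 (tail of 1 descent step not counted)

2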